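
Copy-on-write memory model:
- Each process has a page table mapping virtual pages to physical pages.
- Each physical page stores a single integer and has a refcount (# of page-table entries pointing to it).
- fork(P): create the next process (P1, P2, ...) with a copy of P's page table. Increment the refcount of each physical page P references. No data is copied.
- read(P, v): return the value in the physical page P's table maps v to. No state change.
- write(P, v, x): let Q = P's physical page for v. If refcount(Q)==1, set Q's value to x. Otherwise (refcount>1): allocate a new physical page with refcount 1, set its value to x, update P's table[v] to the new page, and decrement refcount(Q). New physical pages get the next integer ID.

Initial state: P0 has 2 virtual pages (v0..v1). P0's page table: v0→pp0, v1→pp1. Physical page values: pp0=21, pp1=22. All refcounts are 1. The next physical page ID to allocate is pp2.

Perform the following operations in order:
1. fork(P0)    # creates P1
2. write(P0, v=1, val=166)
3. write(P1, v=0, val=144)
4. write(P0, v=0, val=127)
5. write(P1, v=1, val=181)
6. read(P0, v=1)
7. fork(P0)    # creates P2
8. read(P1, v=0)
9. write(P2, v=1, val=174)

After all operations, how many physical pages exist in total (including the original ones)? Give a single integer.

Answer: 5

Derivation:
Op 1: fork(P0) -> P1. 2 ppages; refcounts: pp0:2 pp1:2
Op 2: write(P0, v1, 166). refcount(pp1)=2>1 -> COPY to pp2. 3 ppages; refcounts: pp0:2 pp1:1 pp2:1
Op 3: write(P1, v0, 144). refcount(pp0)=2>1 -> COPY to pp3. 4 ppages; refcounts: pp0:1 pp1:1 pp2:1 pp3:1
Op 4: write(P0, v0, 127). refcount(pp0)=1 -> write in place. 4 ppages; refcounts: pp0:1 pp1:1 pp2:1 pp3:1
Op 5: write(P1, v1, 181). refcount(pp1)=1 -> write in place. 4 ppages; refcounts: pp0:1 pp1:1 pp2:1 pp3:1
Op 6: read(P0, v1) -> 166. No state change.
Op 7: fork(P0) -> P2. 4 ppages; refcounts: pp0:2 pp1:1 pp2:2 pp3:1
Op 8: read(P1, v0) -> 144. No state change.
Op 9: write(P2, v1, 174). refcount(pp2)=2>1 -> COPY to pp4. 5 ppages; refcounts: pp0:2 pp1:1 pp2:1 pp3:1 pp4:1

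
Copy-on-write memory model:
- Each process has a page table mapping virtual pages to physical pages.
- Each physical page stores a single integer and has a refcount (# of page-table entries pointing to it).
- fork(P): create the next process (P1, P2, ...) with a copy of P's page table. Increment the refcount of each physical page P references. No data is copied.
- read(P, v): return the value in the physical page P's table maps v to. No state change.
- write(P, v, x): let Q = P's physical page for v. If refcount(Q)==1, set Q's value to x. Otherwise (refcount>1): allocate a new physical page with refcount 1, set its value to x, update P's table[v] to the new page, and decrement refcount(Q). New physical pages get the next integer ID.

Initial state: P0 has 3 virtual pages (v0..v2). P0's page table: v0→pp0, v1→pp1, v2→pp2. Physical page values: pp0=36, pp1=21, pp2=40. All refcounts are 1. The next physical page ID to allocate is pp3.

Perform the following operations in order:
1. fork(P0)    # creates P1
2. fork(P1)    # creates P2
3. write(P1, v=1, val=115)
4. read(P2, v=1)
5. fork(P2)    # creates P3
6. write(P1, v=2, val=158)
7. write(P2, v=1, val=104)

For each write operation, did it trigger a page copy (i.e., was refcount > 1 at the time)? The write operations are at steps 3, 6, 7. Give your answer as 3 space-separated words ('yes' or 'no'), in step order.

Op 1: fork(P0) -> P1. 3 ppages; refcounts: pp0:2 pp1:2 pp2:2
Op 2: fork(P1) -> P2. 3 ppages; refcounts: pp0:3 pp1:3 pp2:3
Op 3: write(P1, v1, 115). refcount(pp1)=3>1 -> COPY to pp3. 4 ppages; refcounts: pp0:3 pp1:2 pp2:3 pp3:1
Op 4: read(P2, v1) -> 21. No state change.
Op 5: fork(P2) -> P3. 4 ppages; refcounts: pp0:4 pp1:3 pp2:4 pp3:1
Op 6: write(P1, v2, 158). refcount(pp2)=4>1 -> COPY to pp4. 5 ppages; refcounts: pp0:4 pp1:3 pp2:3 pp3:1 pp4:1
Op 7: write(P2, v1, 104). refcount(pp1)=3>1 -> COPY to pp5. 6 ppages; refcounts: pp0:4 pp1:2 pp2:3 pp3:1 pp4:1 pp5:1

yes yes yes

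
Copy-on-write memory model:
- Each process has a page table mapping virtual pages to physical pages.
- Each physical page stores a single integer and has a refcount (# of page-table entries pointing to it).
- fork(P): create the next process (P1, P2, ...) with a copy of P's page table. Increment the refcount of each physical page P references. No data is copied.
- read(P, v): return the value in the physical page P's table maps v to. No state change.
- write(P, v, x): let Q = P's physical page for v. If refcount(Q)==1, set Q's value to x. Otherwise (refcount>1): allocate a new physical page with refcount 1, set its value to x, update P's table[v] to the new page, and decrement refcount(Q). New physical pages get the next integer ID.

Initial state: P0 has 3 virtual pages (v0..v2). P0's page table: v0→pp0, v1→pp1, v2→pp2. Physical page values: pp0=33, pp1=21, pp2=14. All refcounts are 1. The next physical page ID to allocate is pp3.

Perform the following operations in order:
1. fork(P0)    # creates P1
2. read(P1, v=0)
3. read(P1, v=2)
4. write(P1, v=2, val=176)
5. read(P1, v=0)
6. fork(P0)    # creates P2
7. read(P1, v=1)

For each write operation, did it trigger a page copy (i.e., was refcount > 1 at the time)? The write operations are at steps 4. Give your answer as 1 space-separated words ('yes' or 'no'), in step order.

Op 1: fork(P0) -> P1. 3 ppages; refcounts: pp0:2 pp1:2 pp2:2
Op 2: read(P1, v0) -> 33. No state change.
Op 3: read(P1, v2) -> 14. No state change.
Op 4: write(P1, v2, 176). refcount(pp2)=2>1 -> COPY to pp3. 4 ppages; refcounts: pp0:2 pp1:2 pp2:1 pp3:1
Op 5: read(P1, v0) -> 33. No state change.
Op 6: fork(P0) -> P2. 4 ppages; refcounts: pp0:3 pp1:3 pp2:2 pp3:1
Op 7: read(P1, v1) -> 21. No state change.

yes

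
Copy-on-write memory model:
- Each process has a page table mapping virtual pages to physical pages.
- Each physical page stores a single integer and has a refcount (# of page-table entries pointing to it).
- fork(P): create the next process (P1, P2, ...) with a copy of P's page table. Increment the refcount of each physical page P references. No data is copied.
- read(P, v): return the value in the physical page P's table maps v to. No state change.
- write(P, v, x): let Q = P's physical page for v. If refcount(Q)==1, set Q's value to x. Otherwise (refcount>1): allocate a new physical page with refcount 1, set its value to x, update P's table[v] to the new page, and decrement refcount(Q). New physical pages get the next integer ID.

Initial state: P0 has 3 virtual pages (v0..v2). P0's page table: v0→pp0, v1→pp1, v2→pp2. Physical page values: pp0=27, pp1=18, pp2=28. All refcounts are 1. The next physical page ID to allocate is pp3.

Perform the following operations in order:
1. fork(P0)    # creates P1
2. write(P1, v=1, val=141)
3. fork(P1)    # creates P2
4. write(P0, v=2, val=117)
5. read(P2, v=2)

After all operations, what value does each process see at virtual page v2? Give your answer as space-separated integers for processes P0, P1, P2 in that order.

Answer: 117 28 28

Derivation:
Op 1: fork(P0) -> P1. 3 ppages; refcounts: pp0:2 pp1:2 pp2:2
Op 2: write(P1, v1, 141). refcount(pp1)=2>1 -> COPY to pp3. 4 ppages; refcounts: pp0:2 pp1:1 pp2:2 pp3:1
Op 3: fork(P1) -> P2. 4 ppages; refcounts: pp0:3 pp1:1 pp2:3 pp3:2
Op 4: write(P0, v2, 117). refcount(pp2)=3>1 -> COPY to pp4. 5 ppages; refcounts: pp0:3 pp1:1 pp2:2 pp3:2 pp4:1
Op 5: read(P2, v2) -> 28. No state change.
P0: v2 -> pp4 = 117
P1: v2 -> pp2 = 28
P2: v2 -> pp2 = 28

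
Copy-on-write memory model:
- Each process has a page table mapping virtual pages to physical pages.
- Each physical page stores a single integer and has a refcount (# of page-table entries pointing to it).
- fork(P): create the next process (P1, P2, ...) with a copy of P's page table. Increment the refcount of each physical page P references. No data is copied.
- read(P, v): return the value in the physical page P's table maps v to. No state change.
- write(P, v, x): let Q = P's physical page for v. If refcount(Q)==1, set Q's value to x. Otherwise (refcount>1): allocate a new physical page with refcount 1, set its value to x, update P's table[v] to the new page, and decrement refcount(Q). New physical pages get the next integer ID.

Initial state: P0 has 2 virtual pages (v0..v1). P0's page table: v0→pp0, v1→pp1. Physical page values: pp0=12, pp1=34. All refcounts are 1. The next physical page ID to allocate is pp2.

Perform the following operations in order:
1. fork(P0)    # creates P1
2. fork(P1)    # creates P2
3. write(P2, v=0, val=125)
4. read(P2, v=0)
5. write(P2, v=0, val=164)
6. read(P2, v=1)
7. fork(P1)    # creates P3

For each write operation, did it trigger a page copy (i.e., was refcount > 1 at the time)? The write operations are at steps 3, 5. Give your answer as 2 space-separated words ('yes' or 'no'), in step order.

Op 1: fork(P0) -> P1. 2 ppages; refcounts: pp0:2 pp1:2
Op 2: fork(P1) -> P2. 2 ppages; refcounts: pp0:3 pp1:3
Op 3: write(P2, v0, 125). refcount(pp0)=3>1 -> COPY to pp2. 3 ppages; refcounts: pp0:2 pp1:3 pp2:1
Op 4: read(P2, v0) -> 125. No state change.
Op 5: write(P2, v0, 164). refcount(pp2)=1 -> write in place. 3 ppages; refcounts: pp0:2 pp1:3 pp2:1
Op 6: read(P2, v1) -> 34. No state change.
Op 7: fork(P1) -> P3. 3 ppages; refcounts: pp0:3 pp1:4 pp2:1

yes no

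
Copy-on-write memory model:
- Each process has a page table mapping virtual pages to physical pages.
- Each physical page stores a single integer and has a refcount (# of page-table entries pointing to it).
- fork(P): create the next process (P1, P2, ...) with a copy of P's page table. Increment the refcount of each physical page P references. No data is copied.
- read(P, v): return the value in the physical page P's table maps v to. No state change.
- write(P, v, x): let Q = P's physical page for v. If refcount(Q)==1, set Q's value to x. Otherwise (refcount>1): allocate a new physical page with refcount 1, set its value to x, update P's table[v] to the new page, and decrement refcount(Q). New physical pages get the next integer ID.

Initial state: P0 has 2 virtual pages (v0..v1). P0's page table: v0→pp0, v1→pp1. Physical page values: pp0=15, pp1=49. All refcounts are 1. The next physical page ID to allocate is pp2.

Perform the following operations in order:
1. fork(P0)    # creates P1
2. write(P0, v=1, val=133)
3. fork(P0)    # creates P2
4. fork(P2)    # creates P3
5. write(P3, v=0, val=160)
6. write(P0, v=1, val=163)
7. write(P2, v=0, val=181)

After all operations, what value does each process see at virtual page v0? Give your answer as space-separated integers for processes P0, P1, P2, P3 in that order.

Answer: 15 15 181 160

Derivation:
Op 1: fork(P0) -> P1. 2 ppages; refcounts: pp0:2 pp1:2
Op 2: write(P0, v1, 133). refcount(pp1)=2>1 -> COPY to pp2. 3 ppages; refcounts: pp0:2 pp1:1 pp2:1
Op 3: fork(P0) -> P2. 3 ppages; refcounts: pp0:3 pp1:1 pp2:2
Op 4: fork(P2) -> P3. 3 ppages; refcounts: pp0:4 pp1:1 pp2:3
Op 5: write(P3, v0, 160). refcount(pp0)=4>1 -> COPY to pp3. 4 ppages; refcounts: pp0:3 pp1:1 pp2:3 pp3:1
Op 6: write(P0, v1, 163). refcount(pp2)=3>1 -> COPY to pp4. 5 ppages; refcounts: pp0:3 pp1:1 pp2:2 pp3:1 pp4:1
Op 7: write(P2, v0, 181). refcount(pp0)=3>1 -> COPY to pp5. 6 ppages; refcounts: pp0:2 pp1:1 pp2:2 pp3:1 pp4:1 pp5:1
P0: v0 -> pp0 = 15
P1: v0 -> pp0 = 15
P2: v0 -> pp5 = 181
P3: v0 -> pp3 = 160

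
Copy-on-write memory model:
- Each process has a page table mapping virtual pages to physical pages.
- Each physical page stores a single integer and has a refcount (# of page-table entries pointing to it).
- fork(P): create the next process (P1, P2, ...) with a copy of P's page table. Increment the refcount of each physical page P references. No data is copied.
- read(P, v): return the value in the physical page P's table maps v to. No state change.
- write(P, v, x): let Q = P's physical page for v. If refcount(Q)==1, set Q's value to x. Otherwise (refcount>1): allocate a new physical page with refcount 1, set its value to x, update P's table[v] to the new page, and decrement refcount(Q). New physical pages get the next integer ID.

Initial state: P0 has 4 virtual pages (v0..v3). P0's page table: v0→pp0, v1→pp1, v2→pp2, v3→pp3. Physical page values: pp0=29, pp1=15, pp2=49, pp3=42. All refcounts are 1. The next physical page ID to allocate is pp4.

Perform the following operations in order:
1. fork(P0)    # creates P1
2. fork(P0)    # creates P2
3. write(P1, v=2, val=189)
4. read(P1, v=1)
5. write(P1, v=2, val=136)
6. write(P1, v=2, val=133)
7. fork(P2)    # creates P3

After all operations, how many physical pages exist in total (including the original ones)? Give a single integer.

Op 1: fork(P0) -> P1. 4 ppages; refcounts: pp0:2 pp1:2 pp2:2 pp3:2
Op 2: fork(P0) -> P2. 4 ppages; refcounts: pp0:3 pp1:3 pp2:3 pp3:3
Op 3: write(P1, v2, 189). refcount(pp2)=3>1 -> COPY to pp4. 5 ppages; refcounts: pp0:3 pp1:3 pp2:2 pp3:3 pp4:1
Op 4: read(P1, v1) -> 15. No state change.
Op 5: write(P1, v2, 136). refcount(pp4)=1 -> write in place. 5 ppages; refcounts: pp0:3 pp1:3 pp2:2 pp3:3 pp4:1
Op 6: write(P1, v2, 133). refcount(pp4)=1 -> write in place. 5 ppages; refcounts: pp0:3 pp1:3 pp2:2 pp3:3 pp4:1
Op 7: fork(P2) -> P3. 5 ppages; refcounts: pp0:4 pp1:4 pp2:3 pp3:4 pp4:1

Answer: 5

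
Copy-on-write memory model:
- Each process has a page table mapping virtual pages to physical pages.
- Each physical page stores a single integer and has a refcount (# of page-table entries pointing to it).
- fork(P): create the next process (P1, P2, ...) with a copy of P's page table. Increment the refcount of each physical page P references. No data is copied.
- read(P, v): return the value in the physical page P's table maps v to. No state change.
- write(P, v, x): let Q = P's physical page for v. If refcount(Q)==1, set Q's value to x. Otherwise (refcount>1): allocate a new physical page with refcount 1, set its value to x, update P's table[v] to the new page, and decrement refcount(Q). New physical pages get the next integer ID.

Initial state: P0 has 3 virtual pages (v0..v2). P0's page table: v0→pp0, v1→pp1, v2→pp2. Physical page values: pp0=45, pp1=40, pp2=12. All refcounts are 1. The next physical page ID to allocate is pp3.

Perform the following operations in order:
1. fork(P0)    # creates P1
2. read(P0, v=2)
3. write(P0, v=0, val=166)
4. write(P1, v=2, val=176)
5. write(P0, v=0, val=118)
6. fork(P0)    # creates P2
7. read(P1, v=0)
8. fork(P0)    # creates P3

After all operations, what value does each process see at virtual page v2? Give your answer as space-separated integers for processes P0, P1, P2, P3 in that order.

Op 1: fork(P0) -> P1. 3 ppages; refcounts: pp0:2 pp1:2 pp2:2
Op 2: read(P0, v2) -> 12. No state change.
Op 3: write(P0, v0, 166). refcount(pp0)=2>1 -> COPY to pp3. 4 ppages; refcounts: pp0:1 pp1:2 pp2:2 pp3:1
Op 4: write(P1, v2, 176). refcount(pp2)=2>1 -> COPY to pp4. 5 ppages; refcounts: pp0:1 pp1:2 pp2:1 pp3:1 pp4:1
Op 5: write(P0, v0, 118). refcount(pp3)=1 -> write in place. 5 ppages; refcounts: pp0:1 pp1:2 pp2:1 pp3:1 pp4:1
Op 6: fork(P0) -> P2. 5 ppages; refcounts: pp0:1 pp1:3 pp2:2 pp3:2 pp4:1
Op 7: read(P1, v0) -> 45. No state change.
Op 8: fork(P0) -> P3. 5 ppages; refcounts: pp0:1 pp1:4 pp2:3 pp3:3 pp4:1
P0: v2 -> pp2 = 12
P1: v2 -> pp4 = 176
P2: v2 -> pp2 = 12
P3: v2 -> pp2 = 12

Answer: 12 176 12 12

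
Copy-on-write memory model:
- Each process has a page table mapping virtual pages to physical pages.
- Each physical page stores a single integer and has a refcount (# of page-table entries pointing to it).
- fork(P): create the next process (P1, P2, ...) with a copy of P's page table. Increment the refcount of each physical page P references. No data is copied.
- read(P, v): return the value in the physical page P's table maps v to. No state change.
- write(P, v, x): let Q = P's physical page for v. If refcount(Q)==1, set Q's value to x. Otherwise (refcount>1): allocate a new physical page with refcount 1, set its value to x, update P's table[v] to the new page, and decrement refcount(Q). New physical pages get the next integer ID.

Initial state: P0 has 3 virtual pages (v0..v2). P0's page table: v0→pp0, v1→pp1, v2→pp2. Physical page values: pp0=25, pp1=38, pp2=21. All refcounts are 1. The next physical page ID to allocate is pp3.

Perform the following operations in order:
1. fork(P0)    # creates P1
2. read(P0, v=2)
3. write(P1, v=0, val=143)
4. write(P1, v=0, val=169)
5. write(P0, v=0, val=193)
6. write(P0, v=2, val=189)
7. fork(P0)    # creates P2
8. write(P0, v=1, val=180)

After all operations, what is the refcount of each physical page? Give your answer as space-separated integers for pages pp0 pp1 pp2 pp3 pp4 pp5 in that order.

Answer: 2 2 1 1 2 1

Derivation:
Op 1: fork(P0) -> P1. 3 ppages; refcounts: pp0:2 pp1:2 pp2:2
Op 2: read(P0, v2) -> 21. No state change.
Op 3: write(P1, v0, 143). refcount(pp0)=2>1 -> COPY to pp3. 4 ppages; refcounts: pp0:1 pp1:2 pp2:2 pp3:1
Op 4: write(P1, v0, 169). refcount(pp3)=1 -> write in place. 4 ppages; refcounts: pp0:1 pp1:2 pp2:2 pp3:1
Op 5: write(P0, v0, 193). refcount(pp0)=1 -> write in place. 4 ppages; refcounts: pp0:1 pp1:2 pp2:2 pp3:1
Op 6: write(P0, v2, 189). refcount(pp2)=2>1 -> COPY to pp4. 5 ppages; refcounts: pp0:1 pp1:2 pp2:1 pp3:1 pp4:1
Op 7: fork(P0) -> P2. 5 ppages; refcounts: pp0:2 pp1:3 pp2:1 pp3:1 pp4:2
Op 8: write(P0, v1, 180). refcount(pp1)=3>1 -> COPY to pp5. 6 ppages; refcounts: pp0:2 pp1:2 pp2:1 pp3:1 pp4:2 pp5:1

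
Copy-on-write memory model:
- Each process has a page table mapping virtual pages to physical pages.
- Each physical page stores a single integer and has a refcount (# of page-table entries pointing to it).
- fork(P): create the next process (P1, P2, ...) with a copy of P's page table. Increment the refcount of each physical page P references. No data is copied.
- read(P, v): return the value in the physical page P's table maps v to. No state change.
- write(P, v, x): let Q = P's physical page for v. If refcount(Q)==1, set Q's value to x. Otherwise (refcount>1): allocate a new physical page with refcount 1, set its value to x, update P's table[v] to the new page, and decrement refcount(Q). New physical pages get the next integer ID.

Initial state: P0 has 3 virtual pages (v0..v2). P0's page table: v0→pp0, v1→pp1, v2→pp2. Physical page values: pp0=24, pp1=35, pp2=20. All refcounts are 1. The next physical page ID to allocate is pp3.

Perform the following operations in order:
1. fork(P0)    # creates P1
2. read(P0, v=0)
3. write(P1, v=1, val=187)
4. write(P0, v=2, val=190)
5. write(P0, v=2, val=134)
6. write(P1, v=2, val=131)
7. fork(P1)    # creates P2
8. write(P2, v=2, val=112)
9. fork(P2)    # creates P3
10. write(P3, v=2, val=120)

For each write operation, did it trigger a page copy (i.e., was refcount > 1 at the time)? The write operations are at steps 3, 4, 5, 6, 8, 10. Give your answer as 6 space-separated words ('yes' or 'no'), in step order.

Op 1: fork(P0) -> P1. 3 ppages; refcounts: pp0:2 pp1:2 pp2:2
Op 2: read(P0, v0) -> 24. No state change.
Op 3: write(P1, v1, 187). refcount(pp1)=2>1 -> COPY to pp3. 4 ppages; refcounts: pp0:2 pp1:1 pp2:2 pp3:1
Op 4: write(P0, v2, 190). refcount(pp2)=2>1 -> COPY to pp4. 5 ppages; refcounts: pp0:2 pp1:1 pp2:1 pp3:1 pp4:1
Op 5: write(P0, v2, 134). refcount(pp4)=1 -> write in place. 5 ppages; refcounts: pp0:2 pp1:1 pp2:1 pp3:1 pp4:1
Op 6: write(P1, v2, 131). refcount(pp2)=1 -> write in place. 5 ppages; refcounts: pp0:2 pp1:1 pp2:1 pp3:1 pp4:1
Op 7: fork(P1) -> P2. 5 ppages; refcounts: pp0:3 pp1:1 pp2:2 pp3:2 pp4:1
Op 8: write(P2, v2, 112). refcount(pp2)=2>1 -> COPY to pp5. 6 ppages; refcounts: pp0:3 pp1:1 pp2:1 pp3:2 pp4:1 pp5:1
Op 9: fork(P2) -> P3. 6 ppages; refcounts: pp0:4 pp1:1 pp2:1 pp3:3 pp4:1 pp5:2
Op 10: write(P3, v2, 120). refcount(pp5)=2>1 -> COPY to pp6. 7 ppages; refcounts: pp0:4 pp1:1 pp2:1 pp3:3 pp4:1 pp5:1 pp6:1

yes yes no no yes yes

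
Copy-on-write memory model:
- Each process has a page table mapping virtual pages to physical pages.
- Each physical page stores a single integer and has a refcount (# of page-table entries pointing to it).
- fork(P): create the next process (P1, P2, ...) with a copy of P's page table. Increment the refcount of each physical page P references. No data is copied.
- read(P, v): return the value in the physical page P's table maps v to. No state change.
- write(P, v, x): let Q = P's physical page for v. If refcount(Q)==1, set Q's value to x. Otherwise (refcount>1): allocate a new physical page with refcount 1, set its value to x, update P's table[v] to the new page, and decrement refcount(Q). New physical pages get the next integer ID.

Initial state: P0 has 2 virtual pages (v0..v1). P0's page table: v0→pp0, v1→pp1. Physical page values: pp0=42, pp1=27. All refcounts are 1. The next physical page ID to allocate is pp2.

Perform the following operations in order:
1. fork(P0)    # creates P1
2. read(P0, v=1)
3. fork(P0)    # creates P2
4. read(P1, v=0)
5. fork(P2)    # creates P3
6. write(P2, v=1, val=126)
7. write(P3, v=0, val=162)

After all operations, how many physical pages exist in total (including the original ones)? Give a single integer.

Op 1: fork(P0) -> P1. 2 ppages; refcounts: pp0:2 pp1:2
Op 2: read(P0, v1) -> 27. No state change.
Op 3: fork(P0) -> P2. 2 ppages; refcounts: pp0:3 pp1:3
Op 4: read(P1, v0) -> 42. No state change.
Op 5: fork(P2) -> P3. 2 ppages; refcounts: pp0:4 pp1:4
Op 6: write(P2, v1, 126). refcount(pp1)=4>1 -> COPY to pp2. 3 ppages; refcounts: pp0:4 pp1:3 pp2:1
Op 7: write(P3, v0, 162). refcount(pp0)=4>1 -> COPY to pp3. 4 ppages; refcounts: pp0:3 pp1:3 pp2:1 pp3:1

Answer: 4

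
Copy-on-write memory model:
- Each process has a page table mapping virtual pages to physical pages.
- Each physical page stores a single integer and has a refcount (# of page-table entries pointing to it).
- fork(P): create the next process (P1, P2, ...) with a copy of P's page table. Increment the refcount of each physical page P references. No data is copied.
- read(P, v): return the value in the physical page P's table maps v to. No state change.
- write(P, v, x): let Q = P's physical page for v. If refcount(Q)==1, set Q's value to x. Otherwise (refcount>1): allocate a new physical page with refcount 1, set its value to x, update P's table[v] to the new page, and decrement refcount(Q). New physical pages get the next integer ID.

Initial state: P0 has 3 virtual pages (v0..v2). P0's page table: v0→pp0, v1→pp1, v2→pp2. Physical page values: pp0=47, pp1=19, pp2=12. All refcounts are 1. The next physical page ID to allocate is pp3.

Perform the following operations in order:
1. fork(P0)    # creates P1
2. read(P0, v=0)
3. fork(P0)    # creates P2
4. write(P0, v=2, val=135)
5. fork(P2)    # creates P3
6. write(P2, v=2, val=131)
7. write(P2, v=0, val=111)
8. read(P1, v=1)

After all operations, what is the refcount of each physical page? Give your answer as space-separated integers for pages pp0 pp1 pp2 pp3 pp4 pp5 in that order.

Answer: 3 4 2 1 1 1

Derivation:
Op 1: fork(P0) -> P1. 3 ppages; refcounts: pp0:2 pp1:2 pp2:2
Op 2: read(P0, v0) -> 47. No state change.
Op 3: fork(P0) -> P2. 3 ppages; refcounts: pp0:3 pp1:3 pp2:3
Op 4: write(P0, v2, 135). refcount(pp2)=3>1 -> COPY to pp3. 4 ppages; refcounts: pp0:3 pp1:3 pp2:2 pp3:1
Op 5: fork(P2) -> P3. 4 ppages; refcounts: pp0:4 pp1:4 pp2:3 pp3:1
Op 6: write(P2, v2, 131). refcount(pp2)=3>1 -> COPY to pp4. 5 ppages; refcounts: pp0:4 pp1:4 pp2:2 pp3:1 pp4:1
Op 7: write(P2, v0, 111). refcount(pp0)=4>1 -> COPY to pp5. 6 ppages; refcounts: pp0:3 pp1:4 pp2:2 pp3:1 pp4:1 pp5:1
Op 8: read(P1, v1) -> 19. No state change.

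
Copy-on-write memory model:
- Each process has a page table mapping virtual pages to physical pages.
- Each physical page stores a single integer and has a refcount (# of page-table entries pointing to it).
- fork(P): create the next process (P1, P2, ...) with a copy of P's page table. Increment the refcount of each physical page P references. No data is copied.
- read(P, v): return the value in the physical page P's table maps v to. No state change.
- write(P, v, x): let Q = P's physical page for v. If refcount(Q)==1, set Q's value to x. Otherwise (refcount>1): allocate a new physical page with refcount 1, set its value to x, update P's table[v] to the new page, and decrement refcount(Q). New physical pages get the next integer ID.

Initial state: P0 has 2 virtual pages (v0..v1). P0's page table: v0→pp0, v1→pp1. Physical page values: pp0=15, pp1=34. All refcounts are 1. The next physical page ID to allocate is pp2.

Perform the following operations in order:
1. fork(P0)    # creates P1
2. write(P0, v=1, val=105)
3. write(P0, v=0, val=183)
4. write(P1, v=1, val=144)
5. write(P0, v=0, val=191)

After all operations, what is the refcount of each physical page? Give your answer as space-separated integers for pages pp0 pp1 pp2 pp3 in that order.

Answer: 1 1 1 1

Derivation:
Op 1: fork(P0) -> P1. 2 ppages; refcounts: pp0:2 pp1:2
Op 2: write(P0, v1, 105). refcount(pp1)=2>1 -> COPY to pp2. 3 ppages; refcounts: pp0:2 pp1:1 pp2:1
Op 3: write(P0, v0, 183). refcount(pp0)=2>1 -> COPY to pp3. 4 ppages; refcounts: pp0:1 pp1:1 pp2:1 pp3:1
Op 4: write(P1, v1, 144). refcount(pp1)=1 -> write in place. 4 ppages; refcounts: pp0:1 pp1:1 pp2:1 pp3:1
Op 5: write(P0, v0, 191). refcount(pp3)=1 -> write in place. 4 ppages; refcounts: pp0:1 pp1:1 pp2:1 pp3:1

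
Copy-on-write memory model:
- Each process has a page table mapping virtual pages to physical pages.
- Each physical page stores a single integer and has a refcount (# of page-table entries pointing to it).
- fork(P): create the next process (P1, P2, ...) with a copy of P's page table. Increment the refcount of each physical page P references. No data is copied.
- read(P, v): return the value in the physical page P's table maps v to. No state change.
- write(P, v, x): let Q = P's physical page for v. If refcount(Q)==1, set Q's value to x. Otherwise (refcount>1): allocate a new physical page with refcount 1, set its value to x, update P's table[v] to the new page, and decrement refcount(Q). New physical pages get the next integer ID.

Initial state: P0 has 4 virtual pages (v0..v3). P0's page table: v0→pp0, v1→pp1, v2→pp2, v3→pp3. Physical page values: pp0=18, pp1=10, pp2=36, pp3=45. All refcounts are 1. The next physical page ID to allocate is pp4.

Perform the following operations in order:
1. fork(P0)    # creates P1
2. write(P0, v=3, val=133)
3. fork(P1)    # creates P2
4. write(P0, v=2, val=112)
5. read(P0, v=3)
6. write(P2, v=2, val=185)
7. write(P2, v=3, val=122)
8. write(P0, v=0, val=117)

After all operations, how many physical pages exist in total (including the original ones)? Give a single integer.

Op 1: fork(P0) -> P1. 4 ppages; refcounts: pp0:2 pp1:2 pp2:2 pp3:2
Op 2: write(P0, v3, 133). refcount(pp3)=2>1 -> COPY to pp4. 5 ppages; refcounts: pp0:2 pp1:2 pp2:2 pp3:1 pp4:1
Op 3: fork(P1) -> P2. 5 ppages; refcounts: pp0:3 pp1:3 pp2:3 pp3:2 pp4:1
Op 4: write(P0, v2, 112). refcount(pp2)=3>1 -> COPY to pp5. 6 ppages; refcounts: pp0:3 pp1:3 pp2:2 pp3:2 pp4:1 pp5:1
Op 5: read(P0, v3) -> 133. No state change.
Op 6: write(P2, v2, 185). refcount(pp2)=2>1 -> COPY to pp6. 7 ppages; refcounts: pp0:3 pp1:3 pp2:1 pp3:2 pp4:1 pp5:1 pp6:1
Op 7: write(P2, v3, 122). refcount(pp3)=2>1 -> COPY to pp7. 8 ppages; refcounts: pp0:3 pp1:3 pp2:1 pp3:1 pp4:1 pp5:1 pp6:1 pp7:1
Op 8: write(P0, v0, 117). refcount(pp0)=3>1 -> COPY to pp8. 9 ppages; refcounts: pp0:2 pp1:3 pp2:1 pp3:1 pp4:1 pp5:1 pp6:1 pp7:1 pp8:1

Answer: 9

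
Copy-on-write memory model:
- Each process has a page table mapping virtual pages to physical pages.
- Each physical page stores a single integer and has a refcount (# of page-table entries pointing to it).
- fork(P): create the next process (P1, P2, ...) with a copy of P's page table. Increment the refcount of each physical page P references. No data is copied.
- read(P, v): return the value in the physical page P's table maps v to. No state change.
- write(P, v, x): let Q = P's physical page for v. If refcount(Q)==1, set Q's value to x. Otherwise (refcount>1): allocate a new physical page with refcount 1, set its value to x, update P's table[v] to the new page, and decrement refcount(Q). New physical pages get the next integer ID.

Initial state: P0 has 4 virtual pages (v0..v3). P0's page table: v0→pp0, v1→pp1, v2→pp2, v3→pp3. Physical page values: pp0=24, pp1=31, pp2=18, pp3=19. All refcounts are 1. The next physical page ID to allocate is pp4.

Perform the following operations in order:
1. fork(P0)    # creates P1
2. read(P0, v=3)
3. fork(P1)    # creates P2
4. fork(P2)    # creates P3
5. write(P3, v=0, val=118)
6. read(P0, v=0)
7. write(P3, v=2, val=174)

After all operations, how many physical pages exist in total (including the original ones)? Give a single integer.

Answer: 6

Derivation:
Op 1: fork(P0) -> P1. 4 ppages; refcounts: pp0:2 pp1:2 pp2:2 pp3:2
Op 2: read(P0, v3) -> 19. No state change.
Op 3: fork(P1) -> P2. 4 ppages; refcounts: pp0:3 pp1:3 pp2:3 pp3:3
Op 4: fork(P2) -> P3. 4 ppages; refcounts: pp0:4 pp1:4 pp2:4 pp3:4
Op 5: write(P3, v0, 118). refcount(pp0)=4>1 -> COPY to pp4. 5 ppages; refcounts: pp0:3 pp1:4 pp2:4 pp3:4 pp4:1
Op 6: read(P0, v0) -> 24. No state change.
Op 7: write(P3, v2, 174). refcount(pp2)=4>1 -> COPY to pp5. 6 ppages; refcounts: pp0:3 pp1:4 pp2:3 pp3:4 pp4:1 pp5:1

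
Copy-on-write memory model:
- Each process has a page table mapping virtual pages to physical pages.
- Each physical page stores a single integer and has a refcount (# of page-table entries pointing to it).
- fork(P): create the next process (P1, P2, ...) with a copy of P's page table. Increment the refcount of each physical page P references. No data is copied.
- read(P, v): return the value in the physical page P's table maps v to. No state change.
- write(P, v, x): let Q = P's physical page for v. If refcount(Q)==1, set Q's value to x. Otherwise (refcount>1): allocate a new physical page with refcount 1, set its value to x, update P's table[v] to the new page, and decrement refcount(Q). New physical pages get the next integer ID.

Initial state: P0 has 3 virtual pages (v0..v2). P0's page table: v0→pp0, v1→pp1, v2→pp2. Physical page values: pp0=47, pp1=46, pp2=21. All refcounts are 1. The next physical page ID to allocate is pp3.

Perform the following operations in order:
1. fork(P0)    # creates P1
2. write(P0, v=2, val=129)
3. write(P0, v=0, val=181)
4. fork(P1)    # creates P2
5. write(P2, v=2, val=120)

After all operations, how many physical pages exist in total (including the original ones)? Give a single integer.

Answer: 6

Derivation:
Op 1: fork(P0) -> P1. 3 ppages; refcounts: pp0:2 pp1:2 pp2:2
Op 2: write(P0, v2, 129). refcount(pp2)=2>1 -> COPY to pp3. 4 ppages; refcounts: pp0:2 pp1:2 pp2:1 pp3:1
Op 3: write(P0, v0, 181). refcount(pp0)=2>1 -> COPY to pp4. 5 ppages; refcounts: pp0:1 pp1:2 pp2:1 pp3:1 pp4:1
Op 4: fork(P1) -> P2. 5 ppages; refcounts: pp0:2 pp1:3 pp2:2 pp3:1 pp4:1
Op 5: write(P2, v2, 120). refcount(pp2)=2>1 -> COPY to pp5. 6 ppages; refcounts: pp0:2 pp1:3 pp2:1 pp3:1 pp4:1 pp5:1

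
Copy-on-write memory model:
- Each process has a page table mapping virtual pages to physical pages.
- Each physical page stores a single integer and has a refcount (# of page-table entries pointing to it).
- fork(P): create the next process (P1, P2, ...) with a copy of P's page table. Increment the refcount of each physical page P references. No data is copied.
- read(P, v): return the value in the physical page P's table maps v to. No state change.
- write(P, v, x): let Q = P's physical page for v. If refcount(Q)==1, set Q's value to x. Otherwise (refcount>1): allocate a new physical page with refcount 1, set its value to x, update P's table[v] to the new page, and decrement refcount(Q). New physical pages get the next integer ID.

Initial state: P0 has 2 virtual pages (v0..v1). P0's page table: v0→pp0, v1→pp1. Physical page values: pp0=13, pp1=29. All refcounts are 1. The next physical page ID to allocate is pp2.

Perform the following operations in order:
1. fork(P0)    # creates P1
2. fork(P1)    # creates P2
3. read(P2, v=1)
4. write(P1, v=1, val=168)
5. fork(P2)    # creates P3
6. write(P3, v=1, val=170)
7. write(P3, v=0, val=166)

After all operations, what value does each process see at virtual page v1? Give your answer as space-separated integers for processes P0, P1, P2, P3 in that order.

Op 1: fork(P0) -> P1. 2 ppages; refcounts: pp0:2 pp1:2
Op 2: fork(P1) -> P2. 2 ppages; refcounts: pp0:3 pp1:3
Op 3: read(P2, v1) -> 29. No state change.
Op 4: write(P1, v1, 168). refcount(pp1)=3>1 -> COPY to pp2. 3 ppages; refcounts: pp0:3 pp1:2 pp2:1
Op 5: fork(P2) -> P3. 3 ppages; refcounts: pp0:4 pp1:3 pp2:1
Op 6: write(P3, v1, 170). refcount(pp1)=3>1 -> COPY to pp3. 4 ppages; refcounts: pp0:4 pp1:2 pp2:1 pp3:1
Op 7: write(P3, v0, 166). refcount(pp0)=4>1 -> COPY to pp4. 5 ppages; refcounts: pp0:3 pp1:2 pp2:1 pp3:1 pp4:1
P0: v1 -> pp1 = 29
P1: v1 -> pp2 = 168
P2: v1 -> pp1 = 29
P3: v1 -> pp3 = 170

Answer: 29 168 29 170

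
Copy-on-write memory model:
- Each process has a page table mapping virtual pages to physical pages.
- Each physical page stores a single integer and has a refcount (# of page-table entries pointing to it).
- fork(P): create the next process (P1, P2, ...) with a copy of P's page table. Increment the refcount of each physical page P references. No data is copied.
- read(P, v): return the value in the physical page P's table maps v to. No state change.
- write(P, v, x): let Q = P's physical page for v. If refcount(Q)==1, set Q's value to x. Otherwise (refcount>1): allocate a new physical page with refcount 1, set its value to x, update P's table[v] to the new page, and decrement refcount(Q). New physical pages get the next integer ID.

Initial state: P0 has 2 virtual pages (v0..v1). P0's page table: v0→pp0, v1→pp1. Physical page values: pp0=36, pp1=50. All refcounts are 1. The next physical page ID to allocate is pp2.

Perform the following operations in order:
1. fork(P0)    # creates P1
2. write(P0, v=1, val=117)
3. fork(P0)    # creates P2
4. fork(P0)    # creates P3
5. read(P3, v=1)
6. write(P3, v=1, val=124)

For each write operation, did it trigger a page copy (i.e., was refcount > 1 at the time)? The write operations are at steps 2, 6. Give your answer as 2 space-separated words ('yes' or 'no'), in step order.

Op 1: fork(P0) -> P1. 2 ppages; refcounts: pp0:2 pp1:2
Op 2: write(P0, v1, 117). refcount(pp1)=2>1 -> COPY to pp2. 3 ppages; refcounts: pp0:2 pp1:1 pp2:1
Op 3: fork(P0) -> P2. 3 ppages; refcounts: pp0:3 pp1:1 pp2:2
Op 4: fork(P0) -> P3. 3 ppages; refcounts: pp0:4 pp1:1 pp2:3
Op 5: read(P3, v1) -> 117. No state change.
Op 6: write(P3, v1, 124). refcount(pp2)=3>1 -> COPY to pp3. 4 ppages; refcounts: pp0:4 pp1:1 pp2:2 pp3:1

yes yes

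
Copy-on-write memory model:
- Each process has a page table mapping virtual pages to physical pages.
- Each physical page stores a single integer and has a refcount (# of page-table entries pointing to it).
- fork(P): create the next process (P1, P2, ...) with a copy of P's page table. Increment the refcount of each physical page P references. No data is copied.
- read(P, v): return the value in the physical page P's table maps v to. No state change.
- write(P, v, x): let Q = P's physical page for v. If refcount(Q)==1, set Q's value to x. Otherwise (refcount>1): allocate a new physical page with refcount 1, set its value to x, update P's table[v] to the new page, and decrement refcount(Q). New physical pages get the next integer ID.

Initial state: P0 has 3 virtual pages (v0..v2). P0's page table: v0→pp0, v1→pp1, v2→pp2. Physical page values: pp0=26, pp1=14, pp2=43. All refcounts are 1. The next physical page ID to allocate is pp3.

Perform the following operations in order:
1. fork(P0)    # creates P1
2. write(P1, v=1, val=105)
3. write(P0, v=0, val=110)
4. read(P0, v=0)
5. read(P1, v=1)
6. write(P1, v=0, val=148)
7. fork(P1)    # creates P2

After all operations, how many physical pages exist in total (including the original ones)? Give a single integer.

Answer: 5

Derivation:
Op 1: fork(P0) -> P1. 3 ppages; refcounts: pp0:2 pp1:2 pp2:2
Op 2: write(P1, v1, 105). refcount(pp1)=2>1 -> COPY to pp3. 4 ppages; refcounts: pp0:2 pp1:1 pp2:2 pp3:1
Op 3: write(P0, v0, 110). refcount(pp0)=2>1 -> COPY to pp4. 5 ppages; refcounts: pp0:1 pp1:1 pp2:2 pp3:1 pp4:1
Op 4: read(P0, v0) -> 110. No state change.
Op 5: read(P1, v1) -> 105. No state change.
Op 6: write(P1, v0, 148). refcount(pp0)=1 -> write in place. 5 ppages; refcounts: pp0:1 pp1:1 pp2:2 pp3:1 pp4:1
Op 7: fork(P1) -> P2. 5 ppages; refcounts: pp0:2 pp1:1 pp2:3 pp3:2 pp4:1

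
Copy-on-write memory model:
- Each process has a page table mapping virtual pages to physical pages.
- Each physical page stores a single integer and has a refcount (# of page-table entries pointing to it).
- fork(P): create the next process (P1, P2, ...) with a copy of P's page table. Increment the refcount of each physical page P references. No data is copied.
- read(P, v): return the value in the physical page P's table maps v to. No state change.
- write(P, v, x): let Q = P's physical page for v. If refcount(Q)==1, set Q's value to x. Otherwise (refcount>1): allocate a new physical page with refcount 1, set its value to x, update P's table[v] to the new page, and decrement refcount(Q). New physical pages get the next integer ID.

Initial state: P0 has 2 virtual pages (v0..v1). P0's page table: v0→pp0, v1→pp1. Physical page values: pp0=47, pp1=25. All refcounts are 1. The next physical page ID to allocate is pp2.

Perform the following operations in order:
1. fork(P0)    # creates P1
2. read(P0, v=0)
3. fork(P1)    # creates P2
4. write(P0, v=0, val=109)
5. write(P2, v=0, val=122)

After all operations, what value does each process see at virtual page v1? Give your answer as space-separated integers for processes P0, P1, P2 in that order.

Answer: 25 25 25

Derivation:
Op 1: fork(P0) -> P1. 2 ppages; refcounts: pp0:2 pp1:2
Op 2: read(P0, v0) -> 47. No state change.
Op 3: fork(P1) -> P2. 2 ppages; refcounts: pp0:3 pp1:3
Op 4: write(P0, v0, 109). refcount(pp0)=3>1 -> COPY to pp2. 3 ppages; refcounts: pp0:2 pp1:3 pp2:1
Op 5: write(P2, v0, 122). refcount(pp0)=2>1 -> COPY to pp3. 4 ppages; refcounts: pp0:1 pp1:3 pp2:1 pp3:1
P0: v1 -> pp1 = 25
P1: v1 -> pp1 = 25
P2: v1 -> pp1 = 25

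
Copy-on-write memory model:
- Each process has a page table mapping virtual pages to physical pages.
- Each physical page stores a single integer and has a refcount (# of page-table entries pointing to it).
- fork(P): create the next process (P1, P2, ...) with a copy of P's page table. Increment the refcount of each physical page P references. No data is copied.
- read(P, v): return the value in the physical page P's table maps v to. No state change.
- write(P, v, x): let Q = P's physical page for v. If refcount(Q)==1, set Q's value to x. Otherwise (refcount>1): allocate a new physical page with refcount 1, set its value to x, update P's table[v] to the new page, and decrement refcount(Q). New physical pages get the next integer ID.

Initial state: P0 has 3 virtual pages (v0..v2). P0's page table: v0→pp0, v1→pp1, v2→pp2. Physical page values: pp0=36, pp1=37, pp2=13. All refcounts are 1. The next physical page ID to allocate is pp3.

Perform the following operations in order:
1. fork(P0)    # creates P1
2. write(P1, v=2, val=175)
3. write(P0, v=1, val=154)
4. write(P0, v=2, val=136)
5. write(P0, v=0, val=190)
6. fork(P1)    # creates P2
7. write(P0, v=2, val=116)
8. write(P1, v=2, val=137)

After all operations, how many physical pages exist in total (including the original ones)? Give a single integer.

Op 1: fork(P0) -> P1. 3 ppages; refcounts: pp0:2 pp1:2 pp2:2
Op 2: write(P1, v2, 175). refcount(pp2)=2>1 -> COPY to pp3. 4 ppages; refcounts: pp0:2 pp1:2 pp2:1 pp3:1
Op 3: write(P0, v1, 154). refcount(pp1)=2>1 -> COPY to pp4. 5 ppages; refcounts: pp0:2 pp1:1 pp2:1 pp3:1 pp4:1
Op 4: write(P0, v2, 136). refcount(pp2)=1 -> write in place. 5 ppages; refcounts: pp0:2 pp1:1 pp2:1 pp3:1 pp4:1
Op 5: write(P0, v0, 190). refcount(pp0)=2>1 -> COPY to pp5. 6 ppages; refcounts: pp0:1 pp1:1 pp2:1 pp3:1 pp4:1 pp5:1
Op 6: fork(P1) -> P2. 6 ppages; refcounts: pp0:2 pp1:2 pp2:1 pp3:2 pp4:1 pp5:1
Op 7: write(P0, v2, 116). refcount(pp2)=1 -> write in place. 6 ppages; refcounts: pp0:2 pp1:2 pp2:1 pp3:2 pp4:1 pp5:1
Op 8: write(P1, v2, 137). refcount(pp3)=2>1 -> COPY to pp6. 7 ppages; refcounts: pp0:2 pp1:2 pp2:1 pp3:1 pp4:1 pp5:1 pp6:1

Answer: 7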